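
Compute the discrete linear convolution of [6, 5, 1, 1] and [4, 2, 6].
y[0] = 6×4 = 24; y[1] = 6×2 + 5×4 = 32; y[2] = 6×6 + 5×2 + 1×4 = 50; y[3] = 5×6 + 1×2 + 1×4 = 36; y[4] = 1×6 + 1×2 = 8; y[5] = 1×6 = 6

[24, 32, 50, 36, 8, 6]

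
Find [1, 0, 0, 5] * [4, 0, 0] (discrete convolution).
y[0] = 1×4 = 4; y[1] = 1×0 + 0×4 = 0; y[2] = 1×0 + 0×0 + 0×4 = 0; y[3] = 0×0 + 0×0 + 5×4 = 20; y[4] = 0×0 + 5×0 = 0; y[5] = 5×0 = 0

[4, 0, 0, 20, 0, 0]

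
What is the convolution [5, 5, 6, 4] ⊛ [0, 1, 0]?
y[0] = 5×0 = 0; y[1] = 5×1 + 5×0 = 5; y[2] = 5×0 + 5×1 + 6×0 = 5; y[3] = 5×0 + 6×1 + 4×0 = 6; y[4] = 6×0 + 4×1 = 4; y[5] = 4×0 = 0

[0, 5, 5, 6, 4, 0]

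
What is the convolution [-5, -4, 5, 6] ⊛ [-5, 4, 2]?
y[0] = -5×-5 = 25; y[1] = -5×4 + -4×-5 = 0; y[2] = -5×2 + -4×4 + 5×-5 = -51; y[3] = -4×2 + 5×4 + 6×-5 = -18; y[4] = 5×2 + 6×4 = 34; y[5] = 6×2 = 12

[25, 0, -51, -18, 34, 12]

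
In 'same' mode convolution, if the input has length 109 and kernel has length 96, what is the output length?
'Same' mode returns an output with the same length as the input: 109

109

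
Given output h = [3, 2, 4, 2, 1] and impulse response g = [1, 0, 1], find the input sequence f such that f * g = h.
Deconvolve h=[3, 2, 4, 2, 1] by g=[1, 0, 1]. Since g[0]=1, solve forward: f[0] = h[0] / 1 = 3; f[1] = (h[1] - 3×0) / 1 = 2; f[2] = (h[2] - 2×0 - 3×1) / 1 = 1. So f = [3, 2, 1]. Check by forward convolution: h[0] = 3×1 = 3; h[1] = 3×0 + 2×1 = 2; h[2] = 3×1 + 2×0 + 1×1 = 4; h[3] = 2×1 + 1×0 = 2; h[4] = 1×1 = 1

[3, 2, 1]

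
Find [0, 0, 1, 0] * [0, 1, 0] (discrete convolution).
y[0] = 0×0 = 0; y[1] = 0×1 + 0×0 = 0; y[2] = 0×0 + 0×1 + 1×0 = 0; y[3] = 0×0 + 1×1 + 0×0 = 1; y[4] = 1×0 + 0×1 = 0; y[5] = 0×0 = 0

[0, 0, 0, 1, 0, 0]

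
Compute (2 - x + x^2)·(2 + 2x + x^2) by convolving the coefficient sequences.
Ascending coefficients: a = [2, -1, 1], b = [2, 2, 1]. c[0] = 2×2 = 4; c[1] = 2×2 + -1×2 = 2; c[2] = 2×1 + -1×2 + 1×2 = 2; c[3] = -1×1 + 1×2 = 1; c[4] = 1×1 = 1. Result coefficients: [4, 2, 2, 1, 1] → 4 + 2x + 2x^2 + x^3 + x^4

4 + 2x + 2x^2 + x^3 + x^4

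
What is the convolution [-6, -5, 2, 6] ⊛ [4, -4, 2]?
y[0] = -6×4 = -24; y[1] = -6×-4 + -5×4 = 4; y[2] = -6×2 + -5×-4 + 2×4 = 16; y[3] = -5×2 + 2×-4 + 6×4 = 6; y[4] = 2×2 + 6×-4 = -20; y[5] = 6×2 = 12

[-24, 4, 16, 6, -20, 12]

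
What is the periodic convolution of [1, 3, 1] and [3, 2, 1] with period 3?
Use y[k] = Σ_j f[j]·g[(k-j) mod 3]. y[0] = 1×3 + 3×1 + 1×2 = 8; y[1] = 1×2 + 3×3 + 1×1 = 12; y[2] = 1×1 + 3×2 + 1×3 = 10. Result: [8, 12, 10]

[8, 12, 10]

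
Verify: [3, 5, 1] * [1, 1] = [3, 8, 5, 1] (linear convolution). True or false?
Recompute linear convolution of [3, 5, 1] and [1, 1]: y[0] = 3×1 = 3; y[1] = 3×1 + 5×1 = 8; y[2] = 5×1 + 1×1 = 6; y[3] = 1×1 = 1 → [3, 8, 6, 1]. Compare to given [3, 8, 5, 1]: they differ at index 2: given 5, correct 6, so answer: No

No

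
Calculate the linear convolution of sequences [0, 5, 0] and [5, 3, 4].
y[0] = 0×5 = 0; y[1] = 0×3 + 5×5 = 25; y[2] = 0×4 + 5×3 + 0×5 = 15; y[3] = 5×4 + 0×3 = 20; y[4] = 0×4 = 0

[0, 25, 15, 20, 0]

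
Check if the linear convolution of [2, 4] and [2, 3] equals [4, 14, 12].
Recompute linear convolution of [2, 4] and [2, 3]: y[0] = 2×2 = 4; y[1] = 2×3 + 4×2 = 14; y[2] = 4×3 = 12 → [4, 14, 12]. Given [4, 14, 12] matches, so answer: Yes

Yes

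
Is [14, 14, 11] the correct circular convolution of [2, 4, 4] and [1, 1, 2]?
Recompute circular convolution of [2, 4, 4] and [1, 1, 2]: y[0] = 2×1 + 4×2 + 4×1 = 14; y[1] = 2×1 + 4×1 + 4×2 = 14; y[2] = 2×2 + 4×1 + 4×1 = 12 → [14, 14, 12]. Compare to given [14, 14, 11]: they differ at index 2: given 11, correct 12, so answer: No

No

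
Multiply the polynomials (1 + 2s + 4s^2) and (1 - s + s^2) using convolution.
Ascending coefficients: a = [1, 2, 4], b = [1, -1, 1]. c[0] = 1×1 = 1; c[1] = 1×-1 + 2×1 = 1; c[2] = 1×1 + 2×-1 + 4×1 = 3; c[3] = 2×1 + 4×-1 = -2; c[4] = 4×1 = 4. Result coefficients: [1, 1, 3, -2, 4] → 1 + s + 3s^2 - 2s^3 + 4s^4

1 + s + 3s^2 - 2s^3 + 4s^4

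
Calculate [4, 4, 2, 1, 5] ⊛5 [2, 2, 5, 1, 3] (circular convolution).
Use y[k] = Σ_j u[j]·v[(k-j) mod 5]. y[0] = 4×2 + 4×3 + 2×1 + 1×5 + 5×2 = 37; y[1] = 4×2 + 4×2 + 2×3 + 1×1 + 5×5 = 48; y[2] = 4×5 + 4×2 + 2×2 + 1×3 + 5×1 = 40; y[3] = 4×1 + 4×5 + 2×2 + 1×2 + 5×3 = 45; y[4] = 4×3 + 4×1 + 2×5 + 1×2 + 5×2 = 38. Result: [37, 48, 40, 45, 38]

[37, 48, 40, 45, 38]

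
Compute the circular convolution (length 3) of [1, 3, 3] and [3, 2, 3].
Use y[k] = Σ_j x[j]·h[(k-j) mod 3]. y[0] = 1×3 + 3×3 + 3×2 = 18; y[1] = 1×2 + 3×3 + 3×3 = 20; y[2] = 1×3 + 3×2 + 3×3 = 18. Result: [18, 20, 18]

[18, 20, 18]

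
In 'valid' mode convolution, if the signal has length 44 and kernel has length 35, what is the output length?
'Valid' mode counts only positions where the kernel fully overlaps the signal: m - n + 1 = 44 - 35 + 1 = 10

10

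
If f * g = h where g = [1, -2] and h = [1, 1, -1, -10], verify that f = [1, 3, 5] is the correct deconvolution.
Forward-compute [1, 3, 5] * [1, -2]: h[0] = 1×1 = 1; h[1] = 1×-2 + 3×1 = 1; h[2] = 3×-2 + 5×1 = -1; h[3] = 5×-2 = -10 → [1, 1, -1, -10]. Matches given h = [1, 1, -1, -10], so verified.

Verified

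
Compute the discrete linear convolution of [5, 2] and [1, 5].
y[0] = 5×1 = 5; y[1] = 5×5 + 2×1 = 27; y[2] = 2×5 = 10

[5, 27, 10]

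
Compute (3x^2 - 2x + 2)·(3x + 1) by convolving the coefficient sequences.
Ascending coefficients: a = [2, -2, 3], b = [1, 3]. c[0] = 2×1 = 2; c[1] = 2×3 + -2×1 = 4; c[2] = -2×3 + 3×1 = -3; c[3] = 3×3 = 9. Result coefficients: [2, 4, -3, 9] → 9x^3 - 3x^2 + 4x + 2

9x^3 - 3x^2 + 4x + 2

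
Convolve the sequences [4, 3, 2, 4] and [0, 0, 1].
y[0] = 4×0 = 0; y[1] = 4×0 + 3×0 = 0; y[2] = 4×1 + 3×0 + 2×0 = 4; y[3] = 3×1 + 2×0 + 4×0 = 3; y[4] = 2×1 + 4×0 = 2; y[5] = 4×1 = 4

[0, 0, 4, 3, 2, 4]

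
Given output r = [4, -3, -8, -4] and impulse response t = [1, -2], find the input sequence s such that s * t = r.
Deconvolve r=[4, -3, -8, -4] by t=[1, -2]. Since t[0]=1, solve forward: s[0] = r[0] / 1 = 4; s[1] = (r[1] - 4×-2) / 1 = 5; s[2] = (r[2] - 5×-2) / 1 = 2. So s = [4, 5, 2]. Check by forward convolution: r[0] = 4×1 = 4; r[1] = 4×-2 + 5×1 = -3; r[2] = 5×-2 + 2×1 = -8; r[3] = 2×-2 = -4

[4, 5, 2]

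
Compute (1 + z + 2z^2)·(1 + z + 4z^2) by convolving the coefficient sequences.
Ascending coefficients: a = [1, 1, 2], b = [1, 1, 4]. c[0] = 1×1 = 1; c[1] = 1×1 + 1×1 = 2; c[2] = 1×4 + 1×1 + 2×1 = 7; c[3] = 1×4 + 2×1 = 6; c[4] = 2×4 = 8. Result coefficients: [1, 2, 7, 6, 8] → 1 + 2z + 7z^2 + 6z^3 + 8z^4

1 + 2z + 7z^2 + 6z^3 + 8z^4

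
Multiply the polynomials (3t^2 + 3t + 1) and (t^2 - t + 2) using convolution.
Ascending coefficients: a = [1, 3, 3], b = [2, -1, 1]. c[0] = 1×2 = 2; c[1] = 1×-1 + 3×2 = 5; c[2] = 1×1 + 3×-1 + 3×2 = 4; c[3] = 3×1 + 3×-1 = 0; c[4] = 3×1 = 3. Result coefficients: [2, 5, 4, 0, 3] → 3t^4 + 4t^2 + 5t + 2

3t^4 + 4t^2 + 5t + 2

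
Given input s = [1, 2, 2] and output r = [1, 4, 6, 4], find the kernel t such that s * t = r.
Output length 4 = len(s) + len(t) - 1 ⇒ len(t) = 2. Solve t forward using t[k] = (r[k] - Σ_{i≥1} s[i]·t[k-i]) / s[0]: t[0] = r[0] / s[0] = 1 / 1 = 1; t[1] = (r[1] - 2×1) / s[0] = (4 - 2×1) / 1 = 2. So t = [1, 2]. Forward-check [1, 2, 2] * [1, 2]: r[0] = 1×1 = 1; r[1] = 1×2 + 2×1 = 4; r[2] = 2×2 + 2×1 = 6; r[3] = 2×2 = 4 → [1, 4, 6, 4] ✓

[1, 2]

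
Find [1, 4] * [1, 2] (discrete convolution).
y[0] = 1×1 = 1; y[1] = 1×2 + 4×1 = 6; y[2] = 4×2 = 8

[1, 6, 8]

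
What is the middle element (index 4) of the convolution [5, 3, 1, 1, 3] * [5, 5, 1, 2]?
Use y[k] = Σ_i a[i]·b[k-i] at k=4. y[4] = 3×2 + 1×1 + 1×5 + 3×5 = 27

27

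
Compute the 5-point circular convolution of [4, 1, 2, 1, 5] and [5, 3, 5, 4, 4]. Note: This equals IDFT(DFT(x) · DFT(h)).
Either evaluate y[k] = Σ_j x[j]·h[(k-j) mod 5] directly, or use IDFT(DFT(x) · DFT(h)). y[0] = 4×5 + 1×4 + 2×4 + 1×5 + 5×3 = 52; y[1] = 4×3 + 1×5 + 2×4 + 1×4 + 5×5 = 54; y[2] = 4×5 + 1×3 + 2×5 + 1×4 + 5×4 = 57; y[3] = 4×4 + 1×5 + 2×3 + 1×5 + 5×4 = 52; y[4] = 4×4 + 1×4 + 2×5 + 1×3 + 5×5 = 58. Result: [52, 54, 57, 52, 58]

[52, 54, 57, 52, 58]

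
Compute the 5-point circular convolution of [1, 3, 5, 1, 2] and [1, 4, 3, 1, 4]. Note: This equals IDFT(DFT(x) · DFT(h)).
Either evaluate y[k] = Σ_j x[j]·h[(k-j) mod 5] directly, or use IDFT(DFT(x) · DFT(h)). y[0] = 1×1 + 3×4 + 5×1 + 1×3 + 2×4 = 29; y[1] = 1×4 + 3×1 + 5×4 + 1×1 + 2×3 = 34; y[2] = 1×3 + 3×4 + 5×1 + 1×4 + 2×1 = 26; y[3] = 1×1 + 3×3 + 5×4 + 1×1 + 2×4 = 39; y[4] = 1×4 + 3×1 + 5×3 + 1×4 + 2×1 = 28. Result: [29, 34, 26, 39, 28]

[29, 34, 26, 39, 28]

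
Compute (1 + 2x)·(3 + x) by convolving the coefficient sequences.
Ascending coefficients: a = [1, 2], b = [3, 1]. c[0] = 1×3 = 3; c[1] = 1×1 + 2×3 = 7; c[2] = 2×1 = 2. Result coefficients: [3, 7, 2] → 3 + 7x + 2x^2

3 + 7x + 2x^2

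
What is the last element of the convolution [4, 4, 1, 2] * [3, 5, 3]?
Use y[k] = Σ_i a[i]·b[k-i] at k=5. y[5] = 2×3 = 6

6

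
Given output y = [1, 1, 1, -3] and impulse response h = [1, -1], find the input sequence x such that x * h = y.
Deconvolve y=[1, 1, 1, -3] by h=[1, -1]. Since h[0]=1, solve forward: x[0] = y[0] / 1 = 1; x[1] = (y[1] - 1×-1) / 1 = 2; x[2] = (y[2] - 2×-1) / 1 = 3. So x = [1, 2, 3]. Check by forward convolution: y[0] = 1×1 = 1; y[1] = 1×-1 + 2×1 = 1; y[2] = 2×-1 + 3×1 = 1; y[3] = 3×-1 = -3

[1, 2, 3]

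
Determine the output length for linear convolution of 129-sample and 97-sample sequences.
Linear/full convolution length: m + n - 1 = 129 + 97 - 1 = 225

225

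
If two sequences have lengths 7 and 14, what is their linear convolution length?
Linear/full convolution length: m + n - 1 = 7 + 14 - 1 = 20

20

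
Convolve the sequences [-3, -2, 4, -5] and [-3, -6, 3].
y[0] = -3×-3 = 9; y[1] = -3×-6 + -2×-3 = 24; y[2] = -3×3 + -2×-6 + 4×-3 = -9; y[3] = -2×3 + 4×-6 + -5×-3 = -15; y[4] = 4×3 + -5×-6 = 42; y[5] = -5×3 = -15

[9, 24, -9, -15, 42, -15]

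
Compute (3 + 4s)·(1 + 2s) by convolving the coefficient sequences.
Ascending coefficients: a = [3, 4], b = [1, 2]. c[0] = 3×1 = 3; c[1] = 3×2 + 4×1 = 10; c[2] = 4×2 = 8. Result coefficients: [3, 10, 8] → 3 + 10s + 8s^2

3 + 10s + 8s^2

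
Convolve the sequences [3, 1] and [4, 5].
y[0] = 3×4 = 12; y[1] = 3×5 + 1×4 = 19; y[2] = 1×5 = 5

[12, 19, 5]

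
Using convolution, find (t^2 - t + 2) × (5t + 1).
Ascending coefficients: a = [2, -1, 1], b = [1, 5]. c[0] = 2×1 = 2; c[1] = 2×5 + -1×1 = 9; c[2] = -1×5 + 1×1 = -4; c[3] = 1×5 = 5. Result coefficients: [2, 9, -4, 5] → 5t^3 - 4t^2 + 9t + 2

5t^3 - 4t^2 + 9t + 2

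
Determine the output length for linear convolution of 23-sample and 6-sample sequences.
Linear/full convolution length: m + n - 1 = 23 + 6 - 1 = 28

28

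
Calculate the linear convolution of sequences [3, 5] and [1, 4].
y[0] = 3×1 = 3; y[1] = 3×4 + 5×1 = 17; y[2] = 5×4 = 20

[3, 17, 20]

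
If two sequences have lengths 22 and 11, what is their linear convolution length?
Linear/full convolution length: m + n - 1 = 22 + 11 - 1 = 32

32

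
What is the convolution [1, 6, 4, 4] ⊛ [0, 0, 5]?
y[0] = 1×0 = 0; y[1] = 1×0 + 6×0 = 0; y[2] = 1×5 + 6×0 + 4×0 = 5; y[3] = 6×5 + 4×0 + 4×0 = 30; y[4] = 4×5 + 4×0 = 20; y[5] = 4×5 = 20

[0, 0, 5, 30, 20, 20]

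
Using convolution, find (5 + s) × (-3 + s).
Ascending coefficients: a = [5, 1], b = [-3, 1]. c[0] = 5×-3 = -15; c[1] = 5×1 + 1×-3 = 2; c[2] = 1×1 = 1. Result coefficients: [-15, 2, 1] → -15 + 2s + s^2

-15 + 2s + s^2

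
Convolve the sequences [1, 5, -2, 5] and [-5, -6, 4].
y[0] = 1×-5 = -5; y[1] = 1×-6 + 5×-5 = -31; y[2] = 1×4 + 5×-6 + -2×-5 = -16; y[3] = 5×4 + -2×-6 + 5×-5 = 7; y[4] = -2×4 + 5×-6 = -38; y[5] = 5×4 = 20

[-5, -31, -16, 7, -38, 20]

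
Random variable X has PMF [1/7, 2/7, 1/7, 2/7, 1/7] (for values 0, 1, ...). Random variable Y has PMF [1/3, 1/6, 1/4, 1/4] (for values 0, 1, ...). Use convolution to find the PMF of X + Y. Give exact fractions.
P(X+Y=k) = Σ_i P(X=i)·P(Y=k-i) — a convolution of [1/7, 2/7, 1/7, 2/7, 1/7] and [1/3, 1/6, 1/4, 1/4]. P(X+Y=0) = (1/7)×(1/3) = 1/21; P(X+Y=1) = (1/7)×(1/6) + (2/7)×(1/3) = 1/42 + 2/21 = 5/42; P(X+Y=2) = (1/7)×(1/4) + (2/7)×(1/6) + (1/7)×(1/3) = 1/28 + 1/21 + 1/21 = 11/84; P(X+Y=3) = (1/7)×(1/4) + (2/7)×(1/4) + (1/7)×(1/6) + (2/7)×(1/3) = 1/28 + 1/14 + 1/42 + 2/21 = 19/84; P(X+Y=4) = (2/7)×(1/4) + (1/7)×(1/4) + (2/7)×(1/6) + (1/7)×(1/3) = 1/14 + 1/28 + 1/21 + 1/21 = 17/84; P(X+Y=5) = (1/7)×(1/4) + (2/7)×(1/4) + (1/7)×(1/6) = 1/28 + 1/14 + 1/42 = 11/84; P(X+Y=6) = (2/7)×(1/4) + (1/7)×(1/4) = 1/14 + 1/28 = 3/28; P(X+Y=7) = (1/7)×(1/4) = 1/28. PMF: [1/21, 5/42, 11/84, 19/84, 17/84, 11/84, 3/28, 1/28] (sums to 1 ✓)

[1/21, 5/42, 11/84, 19/84, 17/84, 11/84, 3/28, 1/28]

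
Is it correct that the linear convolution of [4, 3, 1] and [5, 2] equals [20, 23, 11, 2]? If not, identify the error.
Recompute linear convolution of [4, 3, 1] and [5, 2]: y[0] = 4×5 = 20; y[1] = 4×2 + 3×5 = 23; y[2] = 3×2 + 1×5 = 11; y[3] = 1×2 = 2 → [20, 23, 11, 2]. Given [20, 23, 11, 2] matches, so answer: Yes

Yes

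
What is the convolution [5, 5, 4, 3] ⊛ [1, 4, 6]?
y[0] = 5×1 = 5; y[1] = 5×4 + 5×1 = 25; y[2] = 5×6 + 5×4 + 4×1 = 54; y[3] = 5×6 + 4×4 + 3×1 = 49; y[4] = 4×6 + 3×4 = 36; y[5] = 3×6 = 18

[5, 25, 54, 49, 36, 18]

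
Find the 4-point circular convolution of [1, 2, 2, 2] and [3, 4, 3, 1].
Use y[k] = Σ_j a[j]·b[(k-j) mod 4]. y[0] = 1×3 + 2×1 + 2×3 + 2×4 = 19; y[1] = 1×4 + 2×3 + 2×1 + 2×3 = 18; y[2] = 1×3 + 2×4 + 2×3 + 2×1 = 19; y[3] = 1×1 + 2×3 + 2×4 + 2×3 = 21. Result: [19, 18, 19, 21]

[19, 18, 19, 21]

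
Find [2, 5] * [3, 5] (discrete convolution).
y[0] = 2×3 = 6; y[1] = 2×5 + 5×3 = 25; y[2] = 5×5 = 25

[6, 25, 25]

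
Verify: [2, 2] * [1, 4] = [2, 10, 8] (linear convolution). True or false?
Recompute linear convolution of [2, 2] and [1, 4]: y[0] = 2×1 = 2; y[1] = 2×4 + 2×1 = 10; y[2] = 2×4 = 8 → [2, 10, 8]. Given [2, 10, 8] matches, so answer: Yes

Yes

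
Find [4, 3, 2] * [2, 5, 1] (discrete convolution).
y[0] = 4×2 = 8; y[1] = 4×5 + 3×2 = 26; y[2] = 4×1 + 3×5 + 2×2 = 23; y[3] = 3×1 + 2×5 = 13; y[4] = 2×1 = 2

[8, 26, 23, 13, 2]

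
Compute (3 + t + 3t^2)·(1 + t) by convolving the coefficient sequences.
Ascending coefficients: a = [3, 1, 3], b = [1, 1]. c[0] = 3×1 = 3; c[1] = 3×1 + 1×1 = 4; c[2] = 1×1 + 3×1 = 4; c[3] = 3×1 = 3. Result coefficients: [3, 4, 4, 3] → 3 + 4t + 4t^2 + 3t^3

3 + 4t + 4t^2 + 3t^3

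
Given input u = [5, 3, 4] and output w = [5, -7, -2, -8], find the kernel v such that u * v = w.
Output length 4 = len(u) + len(v) - 1 ⇒ len(v) = 2. Solve v forward using v[k] = (w[k] - Σ_{i≥1} u[i]·v[k-i]) / u[0]: v[0] = w[0] / u[0] = 5 / 5 = 1; v[1] = (w[1] - 3×1) / u[0] = (-7 - 3×1) / 5 = -2. So v = [1, -2]. Forward-check [5, 3, 4] * [1, -2]: w[0] = 5×1 = 5; w[1] = 5×-2 + 3×1 = -7; w[2] = 3×-2 + 4×1 = -2; w[3] = 4×-2 = -8 → [5, -7, -2, -8] ✓

[1, -2]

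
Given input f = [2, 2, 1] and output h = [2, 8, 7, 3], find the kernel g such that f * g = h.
Output length 4 = len(f) + len(g) - 1 ⇒ len(g) = 2. Solve g forward using g[k] = (h[k] - Σ_{i≥1} f[i]·g[k-i]) / f[0]: g[0] = h[0] / f[0] = 2 / 2 = 1; g[1] = (h[1] - 2×1) / f[0] = (8 - 2×1) / 2 = 3. So g = [1, 3]. Forward-check [2, 2, 1] * [1, 3]: h[0] = 2×1 = 2; h[1] = 2×3 + 2×1 = 8; h[2] = 2×3 + 1×1 = 7; h[3] = 1×3 = 3 → [2, 8, 7, 3] ✓

[1, 3]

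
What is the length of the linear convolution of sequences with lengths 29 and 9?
Linear/full convolution length: m + n - 1 = 29 + 9 - 1 = 37

37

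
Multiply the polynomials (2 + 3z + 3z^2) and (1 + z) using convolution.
Ascending coefficients: a = [2, 3, 3], b = [1, 1]. c[0] = 2×1 = 2; c[1] = 2×1 + 3×1 = 5; c[2] = 3×1 + 3×1 = 6; c[3] = 3×1 = 3. Result coefficients: [2, 5, 6, 3] → 2 + 5z + 6z^2 + 3z^3

2 + 5z + 6z^2 + 3z^3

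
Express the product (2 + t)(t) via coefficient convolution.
Ascending coefficients: a = [2, 1], b = [0, 1]. c[0] = 2×0 = 0; c[1] = 2×1 + 1×0 = 2; c[2] = 1×1 = 1. Result coefficients: [0, 2, 1] → 2t + t^2

2t + t^2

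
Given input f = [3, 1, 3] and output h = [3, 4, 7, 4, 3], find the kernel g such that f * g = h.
Output length 5 = len(f) + len(g) - 1 ⇒ len(g) = 3. Solve g forward using g[k] = (h[k] - Σ_{i≥1} f[i]·g[k-i]) / f[0]: g[0] = h[0] / f[0] = 3 / 3 = 1; g[1] = (h[1] - 1×1) / f[0] = (4 - 1×1) / 3 = 1; g[2] = (h[2] - 1×1 - 3×1) / f[0] = (7 - 1×1 - 3×1) / 3 = 1. So g = [1, 1, 1]. Forward-check [3, 1, 3] * [1, 1, 1]: h[0] = 3×1 = 3; h[1] = 3×1 + 1×1 = 4; h[2] = 3×1 + 1×1 + 3×1 = 7; h[3] = 1×1 + 3×1 = 4; h[4] = 3×1 = 3 → [3, 4, 7, 4, 3] ✓

[1, 1, 1]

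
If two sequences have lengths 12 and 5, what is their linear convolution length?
Linear/full convolution length: m + n - 1 = 12 + 5 - 1 = 16

16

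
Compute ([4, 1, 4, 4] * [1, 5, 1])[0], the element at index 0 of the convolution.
Use y[k] = Σ_i a[i]·b[k-i] at k=0. y[0] = 4×1 = 4

4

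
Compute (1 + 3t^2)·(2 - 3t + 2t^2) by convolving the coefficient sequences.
Ascending coefficients: a = [1, 0, 3], b = [2, -3, 2]. c[0] = 1×2 = 2; c[1] = 1×-3 + 0×2 = -3; c[2] = 1×2 + 0×-3 + 3×2 = 8; c[3] = 0×2 + 3×-3 = -9; c[4] = 3×2 = 6. Result coefficients: [2, -3, 8, -9, 6] → 2 - 3t + 8t^2 - 9t^3 + 6t^4

2 - 3t + 8t^2 - 9t^3 + 6t^4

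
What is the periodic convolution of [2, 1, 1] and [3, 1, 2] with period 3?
Use y[k] = Σ_j s[j]·t[(k-j) mod 3]. y[0] = 2×3 + 1×2 + 1×1 = 9; y[1] = 2×1 + 1×3 + 1×2 = 7; y[2] = 2×2 + 1×1 + 1×3 = 8. Result: [9, 7, 8]

[9, 7, 8]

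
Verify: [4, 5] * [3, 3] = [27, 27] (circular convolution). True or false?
Recompute circular convolution of [4, 5] and [3, 3]: y[0] = 4×3 + 5×3 = 27; y[1] = 4×3 + 5×3 = 27 → [27, 27]. Given [27, 27] matches, so answer: Yes

Yes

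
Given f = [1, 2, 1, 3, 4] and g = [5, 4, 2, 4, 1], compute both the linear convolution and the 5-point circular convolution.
Linear: y_lin[0] = 1×5 = 5; y_lin[1] = 1×4 + 2×5 = 14; y_lin[2] = 1×2 + 2×4 + 1×5 = 15; y_lin[3] = 1×4 + 2×2 + 1×4 + 3×5 = 27; y_lin[4] = 1×1 + 2×4 + 1×2 + 3×4 + 4×5 = 43; y_lin[5] = 2×1 + 1×4 + 3×2 + 4×4 = 28; y_lin[6] = 1×1 + 3×4 + 4×2 = 21; y_lin[7] = 3×1 + 4×4 = 19; y_lin[8] = 4×1 = 4 → [5, 14, 15, 27, 43, 28, 21, 19, 4]. Circular (length 5): y[0] = 1×5 + 2×1 + 1×4 + 3×2 + 4×4 = 33; y[1] = 1×4 + 2×5 + 1×1 + 3×4 + 4×2 = 35; y[2] = 1×2 + 2×4 + 1×5 + 3×1 + 4×4 = 34; y[3] = 1×4 + 2×2 + 1×4 + 3×5 + 4×1 = 31; y[4] = 1×1 + 2×4 + 1×2 + 3×4 + 4×5 = 43 → [33, 35, 34, 31, 43]

Linear: [5, 14, 15, 27, 43, 28, 21, 19, 4], Circular: [33, 35, 34, 31, 43]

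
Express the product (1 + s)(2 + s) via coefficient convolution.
Ascending coefficients: a = [1, 1], b = [2, 1]. c[0] = 1×2 = 2; c[1] = 1×1 + 1×2 = 3; c[2] = 1×1 = 1. Result coefficients: [2, 3, 1] → 2 + 3s + s^2

2 + 3s + s^2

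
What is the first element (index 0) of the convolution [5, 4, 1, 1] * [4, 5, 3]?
Use y[k] = Σ_i a[i]·b[k-i] at k=0. y[0] = 5×4 = 20

20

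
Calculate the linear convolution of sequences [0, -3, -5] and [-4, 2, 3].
y[0] = 0×-4 = 0; y[1] = 0×2 + -3×-4 = 12; y[2] = 0×3 + -3×2 + -5×-4 = 14; y[3] = -3×3 + -5×2 = -19; y[4] = -5×3 = -15

[0, 12, 14, -19, -15]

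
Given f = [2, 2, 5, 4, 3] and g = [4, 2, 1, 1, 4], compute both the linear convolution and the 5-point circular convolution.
Linear: y_lin[0] = 2×4 = 8; y_lin[1] = 2×2 + 2×4 = 12; y_lin[2] = 2×1 + 2×2 + 5×4 = 26; y_lin[3] = 2×1 + 2×1 + 5×2 + 4×4 = 30; y_lin[4] = 2×4 + 2×1 + 5×1 + 4×2 + 3×4 = 35; y_lin[5] = 2×4 + 5×1 + 4×1 + 3×2 = 23; y_lin[6] = 5×4 + 4×1 + 3×1 = 27; y_lin[7] = 4×4 + 3×1 = 19; y_lin[8] = 3×4 = 12 → [8, 12, 26, 30, 35, 23, 27, 19, 12]. Circular (length 5): y[0] = 2×4 + 2×4 + 5×1 + 4×1 + 3×2 = 31; y[1] = 2×2 + 2×4 + 5×4 + 4×1 + 3×1 = 39; y[2] = 2×1 + 2×2 + 5×4 + 4×4 + 3×1 = 45; y[3] = 2×1 + 2×1 + 5×2 + 4×4 + 3×4 = 42; y[4] = 2×4 + 2×1 + 5×1 + 4×2 + 3×4 = 35 → [31, 39, 45, 42, 35]

Linear: [8, 12, 26, 30, 35, 23, 27, 19, 12], Circular: [31, 39, 45, 42, 35]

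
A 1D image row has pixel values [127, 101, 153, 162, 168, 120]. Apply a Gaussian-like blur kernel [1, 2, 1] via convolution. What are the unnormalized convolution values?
Convolve image row [127, 101, 153, 162, 168, 120] with kernel [1, 2, 1]: y[0] = 127×1 = 127; y[1] = 127×2 + 101×1 = 355; y[2] = 127×1 + 101×2 + 153×1 = 482; y[3] = 101×1 + 153×2 + 162×1 = 569; y[4] = 153×1 + 162×2 + 168×1 = 645; y[5] = 162×1 + 168×2 + 120×1 = 618; y[6] = 168×1 + 120×2 = 408; y[7] = 120×1 = 120 → [127, 355, 482, 569, 645, 618, 408, 120]. Normalization factor = sum(kernel) = 4.

[127, 355, 482, 569, 645, 618, 408, 120]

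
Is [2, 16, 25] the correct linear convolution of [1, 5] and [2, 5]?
Recompute linear convolution of [1, 5] and [2, 5]: y[0] = 1×2 = 2; y[1] = 1×5 + 5×2 = 15; y[2] = 5×5 = 25 → [2, 15, 25]. Compare to given [2, 16, 25]: they differ at index 1: given 16, correct 15, so answer: No

No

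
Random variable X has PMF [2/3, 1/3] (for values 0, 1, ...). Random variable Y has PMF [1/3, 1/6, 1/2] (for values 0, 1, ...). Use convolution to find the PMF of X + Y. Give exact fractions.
P(X+Y=k) = Σ_i P(X=i)·P(Y=k-i) — a convolution of [2/3, 1/3] and [1/3, 1/6, 1/2]. P(X+Y=0) = (2/3)×(1/3) = 2/9; P(X+Y=1) = (2/3)×(1/6) + (1/3)×(1/3) = 1/9 + 1/9 = 2/9; P(X+Y=2) = (2/3)×(1/2) + (1/3)×(1/6) = 1/3 + 1/18 = 7/18; P(X+Y=3) = (1/3)×(1/2) = 1/6. PMF: [2/9, 2/9, 7/18, 1/6] (sums to 1 ✓)

[2/9, 2/9, 7/18, 1/6]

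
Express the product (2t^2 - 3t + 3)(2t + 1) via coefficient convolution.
Ascending coefficients: a = [3, -3, 2], b = [1, 2]. c[0] = 3×1 = 3; c[1] = 3×2 + -3×1 = 3; c[2] = -3×2 + 2×1 = -4; c[3] = 2×2 = 4. Result coefficients: [3, 3, -4, 4] → 4t^3 - 4t^2 + 3t + 3

4t^3 - 4t^2 + 3t + 3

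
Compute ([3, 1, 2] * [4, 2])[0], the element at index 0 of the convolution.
Use y[k] = Σ_i a[i]·b[k-i] at k=0. y[0] = 3×4 = 12

12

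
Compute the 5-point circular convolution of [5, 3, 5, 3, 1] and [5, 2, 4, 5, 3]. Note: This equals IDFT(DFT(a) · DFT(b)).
Either evaluate y[k] = Σ_j a[j]·b[(k-j) mod 5] directly, or use IDFT(DFT(a) · DFT(b)). y[0] = 5×5 + 3×3 + 5×5 + 3×4 + 1×2 = 73; y[1] = 5×2 + 3×5 + 5×3 + 3×5 + 1×4 = 59; y[2] = 5×4 + 3×2 + 5×5 + 3×3 + 1×5 = 65; y[3] = 5×5 + 3×4 + 5×2 + 3×5 + 1×3 = 65; y[4] = 5×3 + 3×5 + 5×4 + 3×2 + 1×5 = 61. Result: [73, 59, 65, 65, 61]

[73, 59, 65, 65, 61]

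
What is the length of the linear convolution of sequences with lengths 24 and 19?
Linear/full convolution length: m + n - 1 = 24 + 19 - 1 = 42

42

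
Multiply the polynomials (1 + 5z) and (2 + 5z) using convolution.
Ascending coefficients: a = [1, 5], b = [2, 5]. c[0] = 1×2 = 2; c[1] = 1×5 + 5×2 = 15; c[2] = 5×5 = 25. Result coefficients: [2, 15, 25] → 2 + 15z + 25z^2

2 + 15z + 25z^2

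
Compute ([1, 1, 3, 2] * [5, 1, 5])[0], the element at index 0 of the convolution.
Use y[k] = Σ_i a[i]·b[k-i] at k=0. y[0] = 1×5 = 5

5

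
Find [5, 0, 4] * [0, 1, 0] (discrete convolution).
y[0] = 5×0 = 0; y[1] = 5×1 + 0×0 = 5; y[2] = 5×0 + 0×1 + 4×0 = 0; y[3] = 0×0 + 4×1 = 4; y[4] = 4×0 = 0

[0, 5, 0, 4, 0]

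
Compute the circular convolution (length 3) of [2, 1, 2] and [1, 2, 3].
Use y[k] = Σ_j x[j]·h[(k-j) mod 3]. y[0] = 2×1 + 1×3 + 2×2 = 9; y[1] = 2×2 + 1×1 + 2×3 = 11; y[2] = 2×3 + 1×2 + 2×1 = 10. Result: [9, 11, 10]

[9, 11, 10]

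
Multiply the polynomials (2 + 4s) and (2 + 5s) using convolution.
Ascending coefficients: a = [2, 4], b = [2, 5]. c[0] = 2×2 = 4; c[1] = 2×5 + 4×2 = 18; c[2] = 4×5 = 20. Result coefficients: [4, 18, 20] → 4 + 18s + 20s^2

4 + 18s + 20s^2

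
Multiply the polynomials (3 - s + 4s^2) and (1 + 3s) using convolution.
Ascending coefficients: a = [3, -1, 4], b = [1, 3]. c[0] = 3×1 = 3; c[1] = 3×3 + -1×1 = 8; c[2] = -1×3 + 4×1 = 1; c[3] = 4×3 = 12. Result coefficients: [3, 8, 1, 12] → 3 + 8s + s^2 + 12s^3

3 + 8s + s^2 + 12s^3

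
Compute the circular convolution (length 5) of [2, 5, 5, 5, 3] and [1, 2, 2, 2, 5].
Use y[k] = Σ_j x[j]·h[(k-j) mod 5]. y[0] = 2×1 + 5×5 + 5×2 + 5×2 + 3×2 = 53; y[1] = 2×2 + 5×1 + 5×5 + 5×2 + 3×2 = 50; y[2] = 2×2 + 5×2 + 5×1 + 5×5 + 3×2 = 50; y[3] = 2×2 + 5×2 + 5×2 + 5×1 + 3×5 = 44; y[4] = 2×5 + 5×2 + 5×2 + 5×2 + 3×1 = 43. Result: [53, 50, 50, 44, 43]

[53, 50, 50, 44, 43]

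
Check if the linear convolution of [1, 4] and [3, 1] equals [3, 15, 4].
Recompute linear convolution of [1, 4] and [3, 1]: y[0] = 1×3 = 3; y[1] = 1×1 + 4×3 = 13; y[2] = 4×1 = 4 → [3, 13, 4]. Compare to given [3, 15, 4]: they differ at index 1: given 15, correct 13, so answer: No

No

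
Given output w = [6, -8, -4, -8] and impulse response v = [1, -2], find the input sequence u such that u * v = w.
Deconvolve w=[6, -8, -4, -8] by v=[1, -2]. Since v[0]=1, solve forward: u[0] = w[0] / 1 = 6; u[1] = (w[1] - 6×-2) / 1 = 4; u[2] = (w[2] - 4×-2) / 1 = 4. So u = [6, 4, 4]. Check by forward convolution: w[0] = 6×1 = 6; w[1] = 6×-2 + 4×1 = -8; w[2] = 4×-2 + 4×1 = -4; w[3] = 4×-2 = -8

[6, 4, 4]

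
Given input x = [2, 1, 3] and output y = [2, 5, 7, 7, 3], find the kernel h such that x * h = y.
Output length 5 = len(x) + len(h) - 1 ⇒ len(h) = 3. Solve h forward using h[k] = (y[k] - Σ_{i≥1} x[i]·h[k-i]) / x[0]: h[0] = y[0] / x[0] = 2 / 2 = 1; h[1] = (y[1] - 1×1) / x[0] = (5 - 1×1) / 2 = 2; h[2] = (y[2] - 1×2 - 3×1) / x[0] = (7 - 1×2 - 3×1) / 2 = 1. So h = [1, 2, 1]. Forward-check [2, 1, 3] * [1, 2, 1]: y[0] = 2×1 = 2; y[1] = 2×2 + 1×1 = 5; y[2] = 2×1 + 1×2 + 3×1 = 7; y[3] = 1×1 + 3×2 = 7; y[4] = 3×1 = 3 → [2, 5, 7, 7, 3] ✓

[1, 2, 1]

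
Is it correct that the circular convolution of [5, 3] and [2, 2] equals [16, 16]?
Recompute circular convolution of [5, 3] and [2, 2]: y[0] = 5×2 + 3×2 = 16; y[1] = 5×2 + 3×2 = 16 → [16, 16]. Given [16, 16] matches, so answer: Yes

Yes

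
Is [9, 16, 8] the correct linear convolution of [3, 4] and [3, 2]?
Recompute linear convolution of [3, 4] and [3, 2]: y[0] = 3×3 = 9; y[1] = 3×2 + 4×3 = 18; y[2] = 4×2 = 8 → [9, 18, 8]. Compare to given [9, 16, 8]: they differ at index 1: given 16, correct 18, so answer: No

No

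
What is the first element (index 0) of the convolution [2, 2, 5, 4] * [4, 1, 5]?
Use y[k] = Σ_i a[i]·b[k-i] at k=0. y[0] = 2×4 = 8

8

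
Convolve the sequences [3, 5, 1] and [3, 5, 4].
y[0] = 3×3 = 9; y[1] = 3×5 + 5×3 = 30; y[2] = 3×4 + 5×5 + 1×3 = 40; y[3] = 5×4 + 1×5 = 25; y[4] = 1×4 = 4

[9, 30, 40, 25, 4]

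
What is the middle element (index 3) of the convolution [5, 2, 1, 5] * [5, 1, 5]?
Use y[k] = Σ_i a[i]·b[k-i] at k=3. y[3] = 2×5 + 1×1 + 5×5 = 36

36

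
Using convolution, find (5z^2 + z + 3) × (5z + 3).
Ascending coefficients: a = [3, 1, 5], b = [3, 5]. c[0] = 3×3 = 9; c[1] = 3×5 + 1×3 = 18; c[2] = 1×5 + 5×3 = 20; c[3] = 5×5 = 25. Result coefficients: [9, 18, 20, 25] → 25z^3 + 20z^2 + 18z + 9

25z^3 + 20z^2 + 18z + 9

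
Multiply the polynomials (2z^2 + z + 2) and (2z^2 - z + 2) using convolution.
Ascending coefficients: a = [2, 1, 2], b = [2, -1, 2]. c[0] = 2×2 = 4; c[1] = 2×-1 + 1×2 = 0; c[2] = 2×2 + 1×-1 + 2×2 = 7; c[3] = 1×2 + 2×-1 = 0; c[4] = 2×2 = 4. Result coefficients: [4, 0, 7, 0, 4] → 4z^4 + 7z^2 + 4

4z^4 + 7z^2 + 4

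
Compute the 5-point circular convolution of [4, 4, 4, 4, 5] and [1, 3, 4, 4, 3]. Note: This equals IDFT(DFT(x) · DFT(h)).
Either evaluate y[k] = Σ_j x[j]·h[(k-j) mod 5] directly, or use IDFT(DFT(x) · DFT(h)). y[0] = 4×1 + 4×3 + 4×4 + 4×4 + 5×3 = 63; y[1] = 4×3 + 4×1 + 4×3 + 4×4 + 5×4 = 64; y[2] = 4×4 + 4×3 + 4×1 + 4×3 + 5×4 = 64; y[3] = 4×4 + 4×4 + 4×3 + 4×1 + 5×3 = 63; y[4] = 4×3 + 4×4 + 4×4 + 4×3 + 5×1 = 61. Result: [63, 64, 64, 63, 61]

[63, 64, 64, 63, 61]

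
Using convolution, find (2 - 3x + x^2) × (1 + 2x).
Ascending coefficients: a = [2, -3, 1], b = [1, 2]. c[0] = 2×1 = 2; c[1] = 2×2 + -3×1 = 1; c[2] = -3×2 + 1×1 = -5; c[3] = 1×2 = 2. Result coefficients: [2, 1, -5, 2] → 2 + x - 5x^2 + 2x^3

2 + x - 5x^2 + 2x^3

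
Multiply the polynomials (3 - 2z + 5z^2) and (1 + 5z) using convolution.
Ascending coefficients: a = [3, -2, 5], b = [1, 5]. c[0] = 3×1 = 3; c[1] = 3×5 + -2×1 = 13; c[2] = -2×5 + 5×1 = -5; c[3] = 5×5 = 25. Result coefficients: [3, 13, -5, 25] → 3 + 13z - 5z^2 + 25z^3

3 + 13z - 5z^2 + 25z^3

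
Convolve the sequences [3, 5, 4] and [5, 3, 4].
y[0] = 3×5 = 15; y[1] = 3×3 + 5×5 = 34; y[2] = 3×4 + 5×3 + 4×5 = 47; y[3] = 5×4 + 4×3 = 32; y[4] = 4×4 = 16

[15, 34, 47, 32, 16]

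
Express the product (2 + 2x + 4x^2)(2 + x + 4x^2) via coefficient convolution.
Ascending coefficients: a = [2, 2, 4], b = [2, 1, 4]. c[0] = 2×2 = 4; c[1] = 2×1 + 2×2 = 6; c[2] = 2×4 + 2×1 + 4×2 = 18; c[3] = 2×4 + 4×1 = 12; c[4] = 4×4 = 16. Result coefficients: [4, 6, 18, 12, 16] → 4 + 6x + 18x^2 + 12x^3 + 16x^4

4 + 6x + 18x^2 + 12x^3 + 16x^4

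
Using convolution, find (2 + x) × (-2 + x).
Ascending coefficients: a = [2, 1], b = [-2, 1]. c[0] = 2×-2 = -4; c[1] = 2×1 + 1×-2 = 0; c[2] = 1×1 = 1. Result coefficients: [-4, 0, 1] → -4 + x^2

-4 + x^2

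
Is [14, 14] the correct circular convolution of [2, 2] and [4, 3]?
Recompute circular convolution of [2, 2] and [4, 3]: y[0] = 2×4 + 2×3 = 14; y[1] = 2×3 + 2×4 = 14 → [14, 14]. Given [14, 14] matches, so answer: Yes

Yes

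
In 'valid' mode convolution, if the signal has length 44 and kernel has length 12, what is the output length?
'Valid' mode counts only positions where the kernel fully overlaps the signal: m - n + 1 = 44 - 12 + 1 = 33

33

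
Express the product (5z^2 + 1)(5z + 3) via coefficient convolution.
Ascending coefficients: a = [1, 0, 5], b = [3, 5]. c[0] = 1×3 = 3; c[1] = 1×5 + 0×3 = 5; c[2] = 0×5 + 5×3 = 15; c[3] = 5×5 = 25. Result coefficients: [3, 5, 15, 25] → 25z^3 + 15z^2 + 5z + 3

25z^3 + 15z^2 + 5z + 3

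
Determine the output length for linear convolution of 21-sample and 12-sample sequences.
Linear/full convolution length: m + n - 1 = 21 + 12 - 1 = 32

32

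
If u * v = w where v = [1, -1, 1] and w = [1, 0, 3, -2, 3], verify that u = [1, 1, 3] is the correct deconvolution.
Forward-compute [1, 1, 3] * [1, -1, 1]: w[0] = 1×1 = 1; w[1] = 1×-1 + 1×1 = 0; w[2] = 1×1 + 1×-1 + 3×1 = 3; w[3] = 1×1 + 3×-1 = -2; w[4] = 3×1 = 3 → [1, 0, 3, -2, 3]. Matches given w = [1, 0, 3, -2, 3], so verified.

Verified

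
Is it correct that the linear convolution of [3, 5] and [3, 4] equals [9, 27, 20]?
Recompute linear convolution of [3, 5] and [3, 4]: y[0] = 3×3 = 9; y[1] = 3×4 + 5×3 = 27; y[2] = 5×4 = 20 → [9, 27, 20]. Given [9, 27, 20] matches, so answer: Yes

Yes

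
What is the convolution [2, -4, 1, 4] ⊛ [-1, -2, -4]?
y[0] = 2×-1 = -2; y[1] = 2×-2 + -4×-1 = 0; y[2] = 2×-4 + -4×-2 + 1×-1 = -1; y[3] = -4×-4 + 1×-2 + 4×-1 = 10; y[4] = 1×-4 + 4×-2 = -12; y[5] = 4×-4 = -16

[-2, 0, -1, 10, -12, -16]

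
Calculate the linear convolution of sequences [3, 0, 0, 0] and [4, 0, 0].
y[0] = 3×4 = 12; y[1] = 3×0 + 0×4 = 0; y[2] = 3×0 + 0×0 + 0×4 = 0; y[3] = 0×0 + 0×0 + 0×4 = 0; y[4] = 0×0 + 0×0 = 0; y[5] = 0×0 = 0

[12, 0, 0, 0, 0, 0]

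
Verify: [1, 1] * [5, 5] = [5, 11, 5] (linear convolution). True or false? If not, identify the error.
Recompute linear convolution of [1, 1] and [5, 5]: y[0] = 1×5 = 5; y[1] = 1×5 + 1×5 = 10; y[2] = 1×5 = 5 → [5, 10, 5]. Compare to given [5, 11, 5]: they differ at index 1: given 11, correct 10, so answer: No

No. Error at index 1: given 11, correct 10.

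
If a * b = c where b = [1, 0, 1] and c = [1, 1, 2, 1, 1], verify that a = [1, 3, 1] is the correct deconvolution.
Forward-compute [1, 3, 1] * [1, 0, 1]: c[0] = 1×1 = 1; c[1] = 1×0 + 3×1 = 3; c[2] = 1×1 + 3×0 + 1×1 = 2; c[3] = 3×1 + 1×0 = 3; c[4] = 1×1 = 1 → [1, 3, 2, 3, 1]. Does not match given c = [1, 1, 2, 1, 1].

Not verified. [1, 3, 1] * [1, 0, 1] = [1, 3, 2, 3, 1], which differs from [1, 1, 2, 1, 1] at index 1.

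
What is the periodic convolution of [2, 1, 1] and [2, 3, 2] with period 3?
Use y[k] = Σ_j x[j]·h[(k-j) mod 3]. y[0] = 2×2 + 1×2 + 1×3 = 9; y[1] = 2×3 + 1×2 + 1×2 = 10; y[2] = 2×2 + 1×3 + 1×2 = 9. Result: [9, 10, 9]

[9, 10, 9]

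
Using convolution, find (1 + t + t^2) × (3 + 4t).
Ascending coefficients: a = [1, 1, 1], b = [3, 4]. c[0] = 1×3 = 3; c[1] = 1×4 + 1×3 = 7; c[2] = 1×4 + 1×3 = 7; c[3] = 1×4 = 4. Result coefficients: [3, 7, 7, 4] → 3 + 7t + 7t^2 + 4t^3

3 + 7t + 7t^2 + 4t^3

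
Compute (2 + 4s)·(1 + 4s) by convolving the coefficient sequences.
Ascending coefficients: a = [2, 4], b = [1, 4]. c[0] = 2×1 = 2; c[1] = 2×4 + 4×1 = 12; c[2] = 4×4 = 16. Result coefficients: [2, 12, 16] → 2 + 12s + 16s^2

2 + 12s + 16s^2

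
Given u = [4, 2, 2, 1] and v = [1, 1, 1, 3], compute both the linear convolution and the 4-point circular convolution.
Linear: y_lin[0] = 4×1 = 4; y_lin[1] = 4×1 + 2×1 = 6; y_lin[2] = 4×1 + 2×1 + 2×1 = 8; y_lin[3] = 4×3 + 2×1 + 2×1 + 1×1 = 17; y_lin[4] = 2×3 + 2×1 + 1×1 = 9; y_lin[5] = 2×3 + 1×1 = 7; y_lin[6] = 1×3 = 3 → [4, 6, 8, 17, 9, 7, 3]. Circular (length 4): y[0] = 4×1 + 2×3 + 2×1 + 1×1 = 13; y[1] = 4×1 + 2×1 + 2×3 + 1×1 = 13; y[2] = 4×1 + 2×1 + 2×1 + 1×3 = 11; y[3] = 4×3 + 2×1 + 2×1 + 1×1 = 17 → [13, 13, 11, 17]

Linear: [4, 6, 8, 17, 9, 7, 3], Circular: [13, 13, 11, 17]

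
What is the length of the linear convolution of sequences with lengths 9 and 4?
Linear/full convolution length: m + n - 1 = 9 + 4 - 1 = 12

12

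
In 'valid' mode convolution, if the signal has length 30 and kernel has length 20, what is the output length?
'Valid' mode counts only positions where the kernel fully overlaps the signal: m - n + 1 = 30 - 20 + 1 = 11

11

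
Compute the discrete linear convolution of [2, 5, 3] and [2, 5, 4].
y[0] = 2×2 = 4; y[1] = 2×5 + 5×2 = 20; y[2] = 2×4 + 5×5 + 3×2 = 39; y[3] = 5×4 + 3×5 = 35; y[4] = 3×4 = 12

[4, 20, 39, 35, 12]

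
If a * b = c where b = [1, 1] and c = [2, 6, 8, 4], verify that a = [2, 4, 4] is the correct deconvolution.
Forward-compute [2, 4, 4] * [1, 1]: c[0] = 2×1 = 2; c[1] = 2×1 + 4×1 = 6; c[2] = 4×1 + 4×1 = 8; c[3] = 4×1 = 4 → [2, 6, 8, 4]. Matches given c = [2, 6, 8, 4], so verified.

Verified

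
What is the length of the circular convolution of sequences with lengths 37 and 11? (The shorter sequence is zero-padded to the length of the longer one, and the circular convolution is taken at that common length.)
Circular convolution (zero-padding the shorter input) has length max(m, n) = max(37, 11) = 37

37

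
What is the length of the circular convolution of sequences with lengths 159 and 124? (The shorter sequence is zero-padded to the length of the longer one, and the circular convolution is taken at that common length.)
Circular convolution (zero-padding the shorter input) has length max(m, n) = max(159, 124) = 159

159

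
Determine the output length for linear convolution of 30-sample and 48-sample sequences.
Linear/full convolution length: m + n - 1 = 30 + 48 - 1 = 77

77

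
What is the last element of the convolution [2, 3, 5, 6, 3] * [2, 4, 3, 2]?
Use y[k] = Σ_i a[i]·b[k-i] at k=7. y[7] = 3×2 = 6

6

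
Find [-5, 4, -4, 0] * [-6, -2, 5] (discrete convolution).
y[0] = -5×-6 = 30; y[1] = -5×-2 + 4×-6 = -14; y[2] = -5×5 + 4×-2 + -4×-6 = -9; y[3] = 4×5 + -4×-2 + 0×-6 = 28; y[4] = -4×5 + 0×-2 = -20; y[5] = 0×5 = 0

[30, -14, -9, 28, -20, 0]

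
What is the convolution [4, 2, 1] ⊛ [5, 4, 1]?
y[0] = 4×5 = 20; y[1] = 4×4 + 2×5 = 26; y[2] = 4×1 + 2×4 + 1×5 = 17; y[3] = 2×1 + 1×4 = 6; y[4] = 1×1 = 1

[20, 26, 17, 6, 1]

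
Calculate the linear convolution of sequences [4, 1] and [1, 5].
y[0] = 4×1 = 4; y[1] = 4×5 + 1×1 = 21; y[2] = 1×5 = 5

[4, 21, 5]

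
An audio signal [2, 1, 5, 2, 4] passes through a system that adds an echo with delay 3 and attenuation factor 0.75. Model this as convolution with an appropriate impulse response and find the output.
Direct-path + delayed-attenuated-path model → impulse response h = [1, 0, 0, 0.75] (1 at lag 0, 0.75 at lag 3). Output y[n] = x[n] + 0.75·x[n - 3] (with x[n] = 0 outside 0..4): y[0] = 2 + 0.75×0 = 2; y[1] = 1 + 0.75×0 = 1; y[2] = 5 + 0.75×0 = 5; y[3] = 2 + 0.75×2 = 3.5; y[4] = 4 + 0.75×1 = 4.75; y[5] = 0 + 0.75×5 = 3.75; y[6] = 0 + 0.75×2 = 1.5; y[7] = 0 + 0.75×4 = 3.0. So y = [2, 1, 5, 3.5, 4.75, 3.75, 1.5, 3.0]

[2, 1, 5, 3.5, 4.75, 3.75, 1.5, 3.0]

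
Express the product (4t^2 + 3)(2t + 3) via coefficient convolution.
Ascending coefficients: a = [3, 0, 4], b = [3, 2]. c[0] = 3×3 = 9; c[1] = 3×2 + 0×3 = 6; c[2] = 0×2 + 4×3 = 12; c[3] = 4×2 = 8. Result coefficients: [9, 6, 12, 8] → 8t^3 + 12t^2 + 6t + 9

8t^3 + 12t^2 + 6t + 9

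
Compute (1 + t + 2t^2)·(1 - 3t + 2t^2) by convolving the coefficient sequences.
Ascending coefficients: a = [1, 1, 2], b = [1, -3, 2]. c[0] = 1×1 = 1; c[1] = 1×-3 + 1×1 = -2; c[2] = 1×2 + 1×-3 + 2×1 = 1; c[3] = 1×2 + 2×-3 = -4; c[4] = 2×2 = 4. Result coefficients: [1, -2, 1, -4, 4] → 1 - 2t + t^2 - 4t^3 + 4t^4

1 - 2t + t^2 - 4t^3 + 4t^4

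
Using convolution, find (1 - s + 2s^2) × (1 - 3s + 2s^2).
Ascending coefficients: a = [1, -1, 2], b = [1, -3, 2]. c[0] = 1×1 = 1; c[1] = 1×-3 + -1×1 = -4; c[2] = 1×2 + -1×-3 + 2×1 = 7; c[3] = -1×2 + 2×-3 = -8; c[4] = 2×2 = 4. Result coefficients: [1, -4, 7, -8, 4] → 1 - 4s + 7s^2 - 8s^3 + 4s^4

1 - 4s + 7s^2 - 8s^3 + 4s^4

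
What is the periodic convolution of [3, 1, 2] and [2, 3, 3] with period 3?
Use y[k] = Σ_j u[j]·v[(k-j) mod 3]. y[0] = 3×2 + 1×3 + 2×3 = 15; y[1] = 3×3 + 1×2 + 2×3 = 17; y[2] = 3×3 + 1×3 + 2×2 = 16. Result: [15, 17, 16]

[15, 17, 16]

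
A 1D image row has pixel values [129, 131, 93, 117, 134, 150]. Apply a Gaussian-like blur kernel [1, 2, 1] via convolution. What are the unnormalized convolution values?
Convolve image row [129, 131, 93, 117, 134, 150] with kernel [1, 2, 1]: y[0] = 129×1 = 129; y[1] = 129×2 + 131×1 = 389; y[2] = 129×1 + 131×2 + 93×1 = 484; y[3] = 131×1 + 93×2 + 117×1 = 434; y[4] = 93×1 + 117×2 + 134×1 = 461; y[5] = 117×1 + 134×2 + 150×1 = 535; y[6] = 134×1 + 150×2 = 434; y[7] = 150×1 = 150 → [129, 389, 484, 434, 461, 535, 434, 150]. Normalization factor = sum(kernel) = 4.

[129, 389, 484, 434, 461, 535, 434, 150]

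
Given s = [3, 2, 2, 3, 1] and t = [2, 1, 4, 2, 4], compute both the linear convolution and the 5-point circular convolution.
Linear: y_lin[0] = 3×2 = 6; y_lin[1] = 3×1 + 2×2 = 7; y_lin[2] = 3×4 + 2×1 + 2×2 = 18; y_lin[3] = 3×2 + 2×4 + 2×1 + 3×2 = 22; y_lin[4] = 3×4 + 2×2 + 2×4 + 3×1 + 1×2 = 29; y_lin[5] = 2×4 + 2×2 + 3×4 + 1×1 = 25; y_lin[6] = 2×4 + 3×2 + 1×4 = 18; y_lin[7] = 3×4 + 1×2 = 14; y_lin[8] = 1×4 = 4 → [6, 7, 18, 22, 29, 25, 18, 14, 4]. Circular (length 5): y[0] = 3×2 + 2×4 + 2×2 + 3×4 + 1×1 = 31; y[1] = 3×1 + 2×2 + 2×4 + 3×2 + 1×4 = 25; y[2] = 3×4 + 2×1 + 2×2 + 3×4 + 1×2 = 32; y[3] = 3×2 + 2×4 + 2×1 + 3×2 + 1×4 = 26; y[4] = 3×4 + 2×2 + 2×4 + 3×1 + 1×2 = 29 → [31, 25, 32, 26, 29]

Linear: [6, 7, 18, 22, 29, 25, 18, 14, 4], Circular: [31, 25, 32, 26, 29]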